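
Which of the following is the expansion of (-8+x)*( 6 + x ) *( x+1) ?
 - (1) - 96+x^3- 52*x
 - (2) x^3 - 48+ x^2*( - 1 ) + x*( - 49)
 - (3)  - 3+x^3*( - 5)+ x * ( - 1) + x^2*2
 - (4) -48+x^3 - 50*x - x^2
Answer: 4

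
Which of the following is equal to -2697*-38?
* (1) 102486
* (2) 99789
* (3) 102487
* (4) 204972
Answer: 1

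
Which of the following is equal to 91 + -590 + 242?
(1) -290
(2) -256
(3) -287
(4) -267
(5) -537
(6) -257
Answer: 6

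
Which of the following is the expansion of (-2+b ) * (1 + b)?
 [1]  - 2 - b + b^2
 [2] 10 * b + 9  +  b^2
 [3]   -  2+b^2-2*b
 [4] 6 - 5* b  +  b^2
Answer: 1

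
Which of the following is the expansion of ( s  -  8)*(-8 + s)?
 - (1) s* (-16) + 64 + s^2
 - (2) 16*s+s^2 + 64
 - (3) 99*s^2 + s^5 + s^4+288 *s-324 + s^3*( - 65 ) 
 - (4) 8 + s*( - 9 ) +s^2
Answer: 1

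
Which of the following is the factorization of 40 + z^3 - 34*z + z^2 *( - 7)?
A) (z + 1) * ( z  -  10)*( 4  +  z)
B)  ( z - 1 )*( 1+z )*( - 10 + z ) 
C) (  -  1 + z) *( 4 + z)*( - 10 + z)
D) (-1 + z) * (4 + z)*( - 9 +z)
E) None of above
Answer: C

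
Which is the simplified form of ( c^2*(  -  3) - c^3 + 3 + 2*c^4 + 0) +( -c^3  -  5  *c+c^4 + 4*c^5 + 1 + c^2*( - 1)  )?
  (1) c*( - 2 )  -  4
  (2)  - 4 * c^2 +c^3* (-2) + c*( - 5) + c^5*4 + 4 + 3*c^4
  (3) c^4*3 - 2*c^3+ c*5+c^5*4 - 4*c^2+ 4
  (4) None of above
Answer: 2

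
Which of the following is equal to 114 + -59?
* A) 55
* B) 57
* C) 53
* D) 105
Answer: A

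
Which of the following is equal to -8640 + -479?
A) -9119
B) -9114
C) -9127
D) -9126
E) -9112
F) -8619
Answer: A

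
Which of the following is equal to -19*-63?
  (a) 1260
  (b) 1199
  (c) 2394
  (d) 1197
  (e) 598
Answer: d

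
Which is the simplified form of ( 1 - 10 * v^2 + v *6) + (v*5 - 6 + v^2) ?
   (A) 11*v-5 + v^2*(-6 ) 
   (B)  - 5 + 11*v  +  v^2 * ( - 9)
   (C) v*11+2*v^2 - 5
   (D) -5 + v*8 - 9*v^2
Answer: B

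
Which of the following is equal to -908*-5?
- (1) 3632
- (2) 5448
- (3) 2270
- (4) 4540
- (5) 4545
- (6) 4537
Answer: 4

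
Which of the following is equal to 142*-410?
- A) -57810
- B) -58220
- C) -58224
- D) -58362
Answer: B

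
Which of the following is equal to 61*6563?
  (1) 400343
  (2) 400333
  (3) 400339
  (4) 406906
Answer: 1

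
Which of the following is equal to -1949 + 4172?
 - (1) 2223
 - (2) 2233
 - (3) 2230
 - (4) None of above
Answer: 1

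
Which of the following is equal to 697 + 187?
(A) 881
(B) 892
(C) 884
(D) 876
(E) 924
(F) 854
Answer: C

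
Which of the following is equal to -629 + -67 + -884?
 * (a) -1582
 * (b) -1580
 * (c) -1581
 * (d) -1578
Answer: b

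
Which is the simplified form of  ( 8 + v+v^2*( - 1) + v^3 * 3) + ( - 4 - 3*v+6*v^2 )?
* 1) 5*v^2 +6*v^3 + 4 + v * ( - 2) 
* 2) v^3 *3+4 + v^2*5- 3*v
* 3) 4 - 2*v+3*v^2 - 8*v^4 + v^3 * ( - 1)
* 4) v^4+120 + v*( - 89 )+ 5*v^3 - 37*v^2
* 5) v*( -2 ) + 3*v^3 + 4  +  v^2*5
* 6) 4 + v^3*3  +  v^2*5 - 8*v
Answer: 5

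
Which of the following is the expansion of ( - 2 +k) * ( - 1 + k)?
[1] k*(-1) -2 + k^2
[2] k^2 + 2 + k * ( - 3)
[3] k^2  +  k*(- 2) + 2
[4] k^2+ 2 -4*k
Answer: 2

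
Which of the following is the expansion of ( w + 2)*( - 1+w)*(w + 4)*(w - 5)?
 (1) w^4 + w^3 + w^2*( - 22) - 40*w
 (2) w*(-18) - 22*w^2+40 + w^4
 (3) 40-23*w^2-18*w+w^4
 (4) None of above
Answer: 3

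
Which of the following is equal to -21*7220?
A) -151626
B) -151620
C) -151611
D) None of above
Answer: B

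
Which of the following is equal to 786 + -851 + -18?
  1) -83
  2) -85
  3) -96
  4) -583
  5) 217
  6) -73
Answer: 1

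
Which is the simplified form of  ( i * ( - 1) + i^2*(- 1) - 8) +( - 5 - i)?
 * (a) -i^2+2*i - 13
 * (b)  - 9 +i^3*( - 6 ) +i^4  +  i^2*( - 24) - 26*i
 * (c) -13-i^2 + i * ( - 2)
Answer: c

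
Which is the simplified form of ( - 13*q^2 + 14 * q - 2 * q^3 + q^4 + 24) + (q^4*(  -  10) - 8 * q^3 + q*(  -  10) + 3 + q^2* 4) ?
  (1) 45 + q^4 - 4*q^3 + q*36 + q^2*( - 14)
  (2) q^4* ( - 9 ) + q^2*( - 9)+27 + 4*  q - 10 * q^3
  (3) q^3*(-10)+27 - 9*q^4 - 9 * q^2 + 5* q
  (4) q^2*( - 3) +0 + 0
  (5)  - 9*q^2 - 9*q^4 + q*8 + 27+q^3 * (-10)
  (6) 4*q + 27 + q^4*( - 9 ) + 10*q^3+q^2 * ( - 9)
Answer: 2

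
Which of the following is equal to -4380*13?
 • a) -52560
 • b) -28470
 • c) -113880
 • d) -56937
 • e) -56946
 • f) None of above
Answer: f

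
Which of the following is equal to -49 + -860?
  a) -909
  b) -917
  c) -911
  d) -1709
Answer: a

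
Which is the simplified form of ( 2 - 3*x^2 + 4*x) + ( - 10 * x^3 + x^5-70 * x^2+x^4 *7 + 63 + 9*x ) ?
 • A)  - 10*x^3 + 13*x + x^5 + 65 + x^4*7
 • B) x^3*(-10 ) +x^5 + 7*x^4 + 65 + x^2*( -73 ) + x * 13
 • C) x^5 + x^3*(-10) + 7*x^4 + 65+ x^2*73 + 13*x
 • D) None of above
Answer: B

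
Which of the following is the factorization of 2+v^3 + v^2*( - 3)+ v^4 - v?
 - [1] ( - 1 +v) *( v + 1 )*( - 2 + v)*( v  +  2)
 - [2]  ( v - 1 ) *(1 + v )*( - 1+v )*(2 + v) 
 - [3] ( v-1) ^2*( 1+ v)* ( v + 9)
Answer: 2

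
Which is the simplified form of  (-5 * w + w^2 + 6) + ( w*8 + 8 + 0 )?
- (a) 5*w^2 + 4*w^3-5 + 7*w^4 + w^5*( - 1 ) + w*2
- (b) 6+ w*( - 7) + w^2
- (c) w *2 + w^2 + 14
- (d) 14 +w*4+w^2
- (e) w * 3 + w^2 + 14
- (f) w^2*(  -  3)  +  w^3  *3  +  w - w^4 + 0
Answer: e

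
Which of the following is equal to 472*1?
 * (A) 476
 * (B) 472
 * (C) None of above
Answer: B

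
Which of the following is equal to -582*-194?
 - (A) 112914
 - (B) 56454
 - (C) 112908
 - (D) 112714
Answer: C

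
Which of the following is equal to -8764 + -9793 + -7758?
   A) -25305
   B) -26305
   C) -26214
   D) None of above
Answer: D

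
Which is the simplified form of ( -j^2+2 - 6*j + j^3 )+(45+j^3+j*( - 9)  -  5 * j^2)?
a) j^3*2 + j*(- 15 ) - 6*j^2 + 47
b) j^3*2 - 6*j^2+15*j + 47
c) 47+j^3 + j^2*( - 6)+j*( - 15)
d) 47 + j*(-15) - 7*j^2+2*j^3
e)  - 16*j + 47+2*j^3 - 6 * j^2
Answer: a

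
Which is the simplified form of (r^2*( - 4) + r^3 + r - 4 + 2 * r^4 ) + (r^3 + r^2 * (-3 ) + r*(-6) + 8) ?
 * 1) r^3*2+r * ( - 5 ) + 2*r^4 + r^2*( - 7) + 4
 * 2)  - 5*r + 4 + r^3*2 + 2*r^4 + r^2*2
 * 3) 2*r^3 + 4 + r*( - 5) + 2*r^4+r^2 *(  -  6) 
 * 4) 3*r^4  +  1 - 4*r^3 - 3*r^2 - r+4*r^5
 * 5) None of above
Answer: 1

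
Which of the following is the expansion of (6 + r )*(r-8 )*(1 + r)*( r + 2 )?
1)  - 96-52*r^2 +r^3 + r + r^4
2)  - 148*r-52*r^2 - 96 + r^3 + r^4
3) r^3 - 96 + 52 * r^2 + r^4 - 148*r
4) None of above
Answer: 2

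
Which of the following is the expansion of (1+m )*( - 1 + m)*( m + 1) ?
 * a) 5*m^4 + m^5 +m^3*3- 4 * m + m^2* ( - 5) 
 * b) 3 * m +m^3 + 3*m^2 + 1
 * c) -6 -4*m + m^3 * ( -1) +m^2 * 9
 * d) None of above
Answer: d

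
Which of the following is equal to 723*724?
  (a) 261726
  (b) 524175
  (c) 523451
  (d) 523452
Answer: d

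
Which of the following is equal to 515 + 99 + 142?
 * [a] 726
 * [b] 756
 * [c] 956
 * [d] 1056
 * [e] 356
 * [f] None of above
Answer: b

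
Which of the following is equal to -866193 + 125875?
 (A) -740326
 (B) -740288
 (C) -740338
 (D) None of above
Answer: D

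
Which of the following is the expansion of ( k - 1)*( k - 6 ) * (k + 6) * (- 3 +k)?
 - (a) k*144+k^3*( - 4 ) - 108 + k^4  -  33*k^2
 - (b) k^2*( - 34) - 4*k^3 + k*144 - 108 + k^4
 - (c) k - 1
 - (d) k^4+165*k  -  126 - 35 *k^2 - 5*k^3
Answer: a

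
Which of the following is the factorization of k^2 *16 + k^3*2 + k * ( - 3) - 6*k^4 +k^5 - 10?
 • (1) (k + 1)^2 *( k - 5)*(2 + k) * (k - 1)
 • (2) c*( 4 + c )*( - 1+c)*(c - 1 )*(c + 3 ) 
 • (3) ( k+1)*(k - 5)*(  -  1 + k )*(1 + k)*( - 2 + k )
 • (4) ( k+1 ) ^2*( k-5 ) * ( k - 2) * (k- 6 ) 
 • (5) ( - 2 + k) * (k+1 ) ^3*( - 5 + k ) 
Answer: 3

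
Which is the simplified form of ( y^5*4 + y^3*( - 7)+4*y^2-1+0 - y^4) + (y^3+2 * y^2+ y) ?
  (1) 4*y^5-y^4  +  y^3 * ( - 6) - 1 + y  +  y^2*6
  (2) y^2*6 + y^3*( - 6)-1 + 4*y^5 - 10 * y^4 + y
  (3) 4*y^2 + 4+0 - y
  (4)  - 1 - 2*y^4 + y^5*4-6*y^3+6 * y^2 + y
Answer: 1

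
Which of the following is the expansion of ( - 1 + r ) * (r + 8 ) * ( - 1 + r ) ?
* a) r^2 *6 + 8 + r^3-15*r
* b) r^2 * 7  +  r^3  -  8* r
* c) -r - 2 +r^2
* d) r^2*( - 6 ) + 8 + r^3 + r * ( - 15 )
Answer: a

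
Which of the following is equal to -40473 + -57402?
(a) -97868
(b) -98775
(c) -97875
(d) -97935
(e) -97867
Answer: c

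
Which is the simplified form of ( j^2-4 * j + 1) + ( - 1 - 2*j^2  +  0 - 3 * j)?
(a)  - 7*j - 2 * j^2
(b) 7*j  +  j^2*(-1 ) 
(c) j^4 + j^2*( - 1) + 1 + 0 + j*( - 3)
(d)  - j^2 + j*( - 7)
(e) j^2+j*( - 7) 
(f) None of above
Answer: d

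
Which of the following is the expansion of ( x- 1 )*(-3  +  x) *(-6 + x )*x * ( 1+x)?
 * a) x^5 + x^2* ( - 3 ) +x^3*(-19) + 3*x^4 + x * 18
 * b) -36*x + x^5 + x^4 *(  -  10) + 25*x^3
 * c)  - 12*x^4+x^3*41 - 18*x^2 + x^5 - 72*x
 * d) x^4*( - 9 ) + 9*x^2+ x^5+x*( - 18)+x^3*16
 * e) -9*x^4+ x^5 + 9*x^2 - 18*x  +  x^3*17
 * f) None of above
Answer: e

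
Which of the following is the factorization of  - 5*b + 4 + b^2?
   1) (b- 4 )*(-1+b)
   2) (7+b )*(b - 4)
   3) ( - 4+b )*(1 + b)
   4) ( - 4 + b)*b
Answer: 1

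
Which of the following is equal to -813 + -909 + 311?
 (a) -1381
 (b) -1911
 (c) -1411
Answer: c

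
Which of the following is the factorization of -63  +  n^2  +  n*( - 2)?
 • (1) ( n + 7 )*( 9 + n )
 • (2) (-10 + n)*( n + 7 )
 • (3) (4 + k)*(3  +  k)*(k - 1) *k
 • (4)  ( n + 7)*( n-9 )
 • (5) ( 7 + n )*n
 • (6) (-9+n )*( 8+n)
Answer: 4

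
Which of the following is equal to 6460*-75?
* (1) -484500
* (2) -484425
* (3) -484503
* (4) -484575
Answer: 1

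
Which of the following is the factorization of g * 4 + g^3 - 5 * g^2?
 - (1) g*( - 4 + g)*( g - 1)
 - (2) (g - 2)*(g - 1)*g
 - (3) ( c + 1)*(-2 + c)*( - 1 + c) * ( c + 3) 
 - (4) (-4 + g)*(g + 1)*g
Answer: 1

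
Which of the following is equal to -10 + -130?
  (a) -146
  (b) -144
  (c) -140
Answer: c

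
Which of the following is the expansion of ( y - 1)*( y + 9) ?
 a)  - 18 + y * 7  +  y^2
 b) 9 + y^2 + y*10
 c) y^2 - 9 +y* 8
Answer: c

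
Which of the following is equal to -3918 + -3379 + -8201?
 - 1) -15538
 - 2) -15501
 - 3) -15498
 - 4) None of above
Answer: 3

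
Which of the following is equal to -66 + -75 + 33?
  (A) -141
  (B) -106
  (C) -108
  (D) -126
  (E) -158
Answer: C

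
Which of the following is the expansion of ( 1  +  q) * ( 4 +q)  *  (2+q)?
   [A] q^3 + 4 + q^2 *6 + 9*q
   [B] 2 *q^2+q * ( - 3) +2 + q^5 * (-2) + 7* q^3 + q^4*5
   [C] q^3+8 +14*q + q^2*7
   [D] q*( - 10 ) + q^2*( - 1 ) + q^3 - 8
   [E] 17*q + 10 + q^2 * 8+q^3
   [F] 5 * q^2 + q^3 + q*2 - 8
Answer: C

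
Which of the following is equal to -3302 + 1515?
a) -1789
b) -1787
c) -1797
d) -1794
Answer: b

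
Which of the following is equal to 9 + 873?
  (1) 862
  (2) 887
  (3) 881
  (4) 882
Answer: 4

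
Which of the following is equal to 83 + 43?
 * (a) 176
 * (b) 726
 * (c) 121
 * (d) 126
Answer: d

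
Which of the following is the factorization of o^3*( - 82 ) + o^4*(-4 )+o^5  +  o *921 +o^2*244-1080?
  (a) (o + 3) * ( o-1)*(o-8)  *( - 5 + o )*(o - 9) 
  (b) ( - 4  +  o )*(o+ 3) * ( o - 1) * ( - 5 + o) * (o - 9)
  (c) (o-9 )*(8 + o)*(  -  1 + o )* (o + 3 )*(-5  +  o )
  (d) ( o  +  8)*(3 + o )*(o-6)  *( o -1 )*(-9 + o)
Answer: c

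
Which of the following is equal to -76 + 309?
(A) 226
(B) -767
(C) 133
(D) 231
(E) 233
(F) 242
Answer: E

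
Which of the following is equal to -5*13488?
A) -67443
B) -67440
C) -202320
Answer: B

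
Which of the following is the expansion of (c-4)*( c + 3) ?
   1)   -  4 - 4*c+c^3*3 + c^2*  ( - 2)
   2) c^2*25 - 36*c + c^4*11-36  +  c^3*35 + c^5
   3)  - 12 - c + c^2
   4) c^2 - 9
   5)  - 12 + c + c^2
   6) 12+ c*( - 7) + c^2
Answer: 3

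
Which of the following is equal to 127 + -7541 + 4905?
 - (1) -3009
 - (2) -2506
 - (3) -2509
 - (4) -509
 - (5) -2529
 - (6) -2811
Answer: 3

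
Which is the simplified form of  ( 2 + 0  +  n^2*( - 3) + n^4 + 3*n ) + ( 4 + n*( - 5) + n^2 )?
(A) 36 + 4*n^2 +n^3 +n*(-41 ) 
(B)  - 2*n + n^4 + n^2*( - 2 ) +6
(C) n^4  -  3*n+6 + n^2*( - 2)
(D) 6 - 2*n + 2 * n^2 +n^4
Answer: B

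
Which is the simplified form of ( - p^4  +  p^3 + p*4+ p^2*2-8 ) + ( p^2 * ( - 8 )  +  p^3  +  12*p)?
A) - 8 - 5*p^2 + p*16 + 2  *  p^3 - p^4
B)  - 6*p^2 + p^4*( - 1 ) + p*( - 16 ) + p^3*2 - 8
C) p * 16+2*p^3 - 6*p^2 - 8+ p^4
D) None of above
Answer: D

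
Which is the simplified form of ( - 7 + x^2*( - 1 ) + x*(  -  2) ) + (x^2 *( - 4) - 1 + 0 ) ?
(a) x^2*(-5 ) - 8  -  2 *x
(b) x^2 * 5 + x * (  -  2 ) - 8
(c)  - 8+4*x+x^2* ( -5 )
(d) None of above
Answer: a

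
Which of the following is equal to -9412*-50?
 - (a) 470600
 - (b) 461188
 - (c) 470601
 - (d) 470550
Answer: a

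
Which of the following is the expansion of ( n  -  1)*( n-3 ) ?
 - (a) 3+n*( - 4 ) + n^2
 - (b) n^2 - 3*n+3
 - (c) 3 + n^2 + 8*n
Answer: a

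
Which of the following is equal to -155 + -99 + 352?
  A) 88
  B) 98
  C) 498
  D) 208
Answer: B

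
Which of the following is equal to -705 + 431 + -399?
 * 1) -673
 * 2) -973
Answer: 1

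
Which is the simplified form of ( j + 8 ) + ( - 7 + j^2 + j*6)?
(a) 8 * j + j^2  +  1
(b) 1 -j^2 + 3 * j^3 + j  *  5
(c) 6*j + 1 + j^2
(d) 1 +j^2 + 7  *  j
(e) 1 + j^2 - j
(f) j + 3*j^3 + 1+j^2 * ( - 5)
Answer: d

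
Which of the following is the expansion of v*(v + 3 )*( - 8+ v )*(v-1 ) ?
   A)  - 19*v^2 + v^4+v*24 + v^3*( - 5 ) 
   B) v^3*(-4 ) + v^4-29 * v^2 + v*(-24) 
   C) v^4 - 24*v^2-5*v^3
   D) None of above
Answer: D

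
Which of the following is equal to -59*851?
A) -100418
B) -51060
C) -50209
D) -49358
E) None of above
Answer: C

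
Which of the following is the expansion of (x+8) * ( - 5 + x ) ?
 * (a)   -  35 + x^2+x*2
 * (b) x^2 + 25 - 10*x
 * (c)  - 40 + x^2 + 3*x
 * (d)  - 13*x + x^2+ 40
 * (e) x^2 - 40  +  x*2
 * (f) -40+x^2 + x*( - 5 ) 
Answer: c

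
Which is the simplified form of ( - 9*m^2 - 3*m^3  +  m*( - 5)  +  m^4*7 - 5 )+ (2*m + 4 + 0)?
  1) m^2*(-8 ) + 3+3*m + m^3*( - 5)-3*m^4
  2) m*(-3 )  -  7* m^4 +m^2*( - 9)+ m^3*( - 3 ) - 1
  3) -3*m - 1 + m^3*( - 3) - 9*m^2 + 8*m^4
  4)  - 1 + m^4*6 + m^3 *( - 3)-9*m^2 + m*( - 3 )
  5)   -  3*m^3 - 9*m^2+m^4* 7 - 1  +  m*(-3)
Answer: 5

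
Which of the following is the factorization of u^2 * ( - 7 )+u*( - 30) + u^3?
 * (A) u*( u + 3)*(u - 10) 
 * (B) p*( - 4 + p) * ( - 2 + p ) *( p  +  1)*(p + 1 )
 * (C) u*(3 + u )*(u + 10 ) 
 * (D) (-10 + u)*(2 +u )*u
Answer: A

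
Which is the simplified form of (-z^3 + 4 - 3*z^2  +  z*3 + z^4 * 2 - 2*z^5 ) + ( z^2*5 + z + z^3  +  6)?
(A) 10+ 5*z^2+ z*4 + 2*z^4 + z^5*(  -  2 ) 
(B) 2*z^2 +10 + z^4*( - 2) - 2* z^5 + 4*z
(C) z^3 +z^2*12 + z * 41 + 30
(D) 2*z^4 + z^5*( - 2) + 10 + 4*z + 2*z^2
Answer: D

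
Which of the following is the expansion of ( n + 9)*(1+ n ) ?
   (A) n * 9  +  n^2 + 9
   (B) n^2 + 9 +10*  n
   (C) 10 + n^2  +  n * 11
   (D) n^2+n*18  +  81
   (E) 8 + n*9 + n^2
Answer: B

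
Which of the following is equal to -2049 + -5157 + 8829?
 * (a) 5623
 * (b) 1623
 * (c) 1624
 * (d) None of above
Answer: b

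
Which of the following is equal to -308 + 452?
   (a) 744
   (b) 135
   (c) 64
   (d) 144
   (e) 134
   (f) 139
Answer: d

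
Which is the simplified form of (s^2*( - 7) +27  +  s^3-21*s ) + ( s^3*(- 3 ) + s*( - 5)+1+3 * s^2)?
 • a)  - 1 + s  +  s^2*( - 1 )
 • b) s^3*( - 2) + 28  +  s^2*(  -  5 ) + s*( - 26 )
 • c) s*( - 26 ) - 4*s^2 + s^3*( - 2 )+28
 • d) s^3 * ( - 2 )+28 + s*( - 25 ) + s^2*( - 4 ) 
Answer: c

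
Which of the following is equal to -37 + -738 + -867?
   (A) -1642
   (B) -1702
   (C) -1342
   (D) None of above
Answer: A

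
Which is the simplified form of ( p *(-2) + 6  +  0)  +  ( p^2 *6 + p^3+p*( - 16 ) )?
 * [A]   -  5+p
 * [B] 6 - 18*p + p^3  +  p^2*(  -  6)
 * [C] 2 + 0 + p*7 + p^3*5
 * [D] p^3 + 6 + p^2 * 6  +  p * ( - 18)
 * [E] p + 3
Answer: D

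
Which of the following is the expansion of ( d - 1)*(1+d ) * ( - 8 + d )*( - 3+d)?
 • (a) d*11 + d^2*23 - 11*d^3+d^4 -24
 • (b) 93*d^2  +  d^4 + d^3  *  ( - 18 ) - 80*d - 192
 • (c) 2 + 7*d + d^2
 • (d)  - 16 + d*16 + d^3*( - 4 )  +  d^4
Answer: a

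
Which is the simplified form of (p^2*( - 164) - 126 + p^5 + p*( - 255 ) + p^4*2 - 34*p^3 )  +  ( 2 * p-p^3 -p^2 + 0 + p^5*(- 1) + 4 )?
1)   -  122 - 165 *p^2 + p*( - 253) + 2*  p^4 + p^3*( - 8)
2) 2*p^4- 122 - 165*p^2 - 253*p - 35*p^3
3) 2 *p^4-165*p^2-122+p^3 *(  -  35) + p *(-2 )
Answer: 2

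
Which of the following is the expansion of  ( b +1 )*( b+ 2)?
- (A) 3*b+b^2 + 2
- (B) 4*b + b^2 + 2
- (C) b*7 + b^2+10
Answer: A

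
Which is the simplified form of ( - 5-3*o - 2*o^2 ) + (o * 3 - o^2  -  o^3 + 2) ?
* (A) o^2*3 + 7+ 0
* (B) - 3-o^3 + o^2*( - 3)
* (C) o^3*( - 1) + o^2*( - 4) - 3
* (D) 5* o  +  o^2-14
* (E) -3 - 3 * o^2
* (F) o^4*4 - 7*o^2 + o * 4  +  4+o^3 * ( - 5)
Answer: B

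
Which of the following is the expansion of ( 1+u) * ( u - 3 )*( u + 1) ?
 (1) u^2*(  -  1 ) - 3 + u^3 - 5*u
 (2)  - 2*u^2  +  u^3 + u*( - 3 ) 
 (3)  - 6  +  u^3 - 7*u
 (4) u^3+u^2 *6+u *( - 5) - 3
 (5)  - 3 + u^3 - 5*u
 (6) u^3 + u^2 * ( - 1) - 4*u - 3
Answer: 1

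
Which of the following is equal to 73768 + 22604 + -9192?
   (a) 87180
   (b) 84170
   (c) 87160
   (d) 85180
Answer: a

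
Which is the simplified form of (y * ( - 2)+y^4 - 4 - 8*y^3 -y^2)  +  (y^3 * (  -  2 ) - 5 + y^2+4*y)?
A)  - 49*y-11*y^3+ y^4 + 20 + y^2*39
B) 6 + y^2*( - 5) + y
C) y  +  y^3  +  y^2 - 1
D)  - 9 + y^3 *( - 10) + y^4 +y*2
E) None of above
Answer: D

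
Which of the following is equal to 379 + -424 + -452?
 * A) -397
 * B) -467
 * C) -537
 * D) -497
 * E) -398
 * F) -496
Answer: D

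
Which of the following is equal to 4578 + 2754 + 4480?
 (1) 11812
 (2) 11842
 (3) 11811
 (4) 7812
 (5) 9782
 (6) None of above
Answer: 1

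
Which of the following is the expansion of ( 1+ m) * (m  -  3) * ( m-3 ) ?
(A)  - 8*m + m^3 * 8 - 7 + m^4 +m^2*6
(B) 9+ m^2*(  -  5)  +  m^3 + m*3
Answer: B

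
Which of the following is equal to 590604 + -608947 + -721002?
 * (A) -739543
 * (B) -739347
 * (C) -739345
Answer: C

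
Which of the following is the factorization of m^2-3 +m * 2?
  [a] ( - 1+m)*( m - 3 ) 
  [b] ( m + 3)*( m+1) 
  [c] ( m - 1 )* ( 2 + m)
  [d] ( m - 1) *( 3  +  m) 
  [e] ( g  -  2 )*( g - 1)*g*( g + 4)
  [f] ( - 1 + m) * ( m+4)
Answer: d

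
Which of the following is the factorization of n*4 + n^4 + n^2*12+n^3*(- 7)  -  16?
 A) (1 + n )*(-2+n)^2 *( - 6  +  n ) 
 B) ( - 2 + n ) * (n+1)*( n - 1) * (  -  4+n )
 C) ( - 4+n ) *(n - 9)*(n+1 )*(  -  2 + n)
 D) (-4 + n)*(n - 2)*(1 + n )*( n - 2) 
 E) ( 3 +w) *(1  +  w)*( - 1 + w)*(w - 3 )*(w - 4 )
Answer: D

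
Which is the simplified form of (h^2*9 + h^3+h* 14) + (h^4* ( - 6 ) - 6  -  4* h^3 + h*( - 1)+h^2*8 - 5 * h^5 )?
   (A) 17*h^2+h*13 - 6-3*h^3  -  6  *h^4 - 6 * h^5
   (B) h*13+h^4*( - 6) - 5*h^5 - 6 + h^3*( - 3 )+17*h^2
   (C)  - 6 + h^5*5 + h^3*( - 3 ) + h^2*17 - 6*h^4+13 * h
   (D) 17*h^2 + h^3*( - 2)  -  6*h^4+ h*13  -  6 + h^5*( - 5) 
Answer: B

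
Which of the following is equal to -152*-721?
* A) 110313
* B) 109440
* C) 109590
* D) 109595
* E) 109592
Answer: E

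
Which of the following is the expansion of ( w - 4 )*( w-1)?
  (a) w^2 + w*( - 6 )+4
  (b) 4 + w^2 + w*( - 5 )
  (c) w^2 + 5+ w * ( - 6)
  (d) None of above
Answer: b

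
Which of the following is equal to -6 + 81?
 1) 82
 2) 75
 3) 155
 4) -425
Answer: 2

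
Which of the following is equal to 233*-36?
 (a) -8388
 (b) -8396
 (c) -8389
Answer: a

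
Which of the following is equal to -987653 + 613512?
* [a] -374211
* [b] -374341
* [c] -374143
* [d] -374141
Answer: d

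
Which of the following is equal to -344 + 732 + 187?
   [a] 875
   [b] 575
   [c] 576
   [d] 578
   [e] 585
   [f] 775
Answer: b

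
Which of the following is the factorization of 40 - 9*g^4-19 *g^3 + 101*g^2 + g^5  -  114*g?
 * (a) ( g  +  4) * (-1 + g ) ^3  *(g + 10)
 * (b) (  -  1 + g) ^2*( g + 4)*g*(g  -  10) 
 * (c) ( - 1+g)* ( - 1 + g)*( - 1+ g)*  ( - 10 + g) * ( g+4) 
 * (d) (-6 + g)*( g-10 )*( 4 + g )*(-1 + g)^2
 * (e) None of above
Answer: c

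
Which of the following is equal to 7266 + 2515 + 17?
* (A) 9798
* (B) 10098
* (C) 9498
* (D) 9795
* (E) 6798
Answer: A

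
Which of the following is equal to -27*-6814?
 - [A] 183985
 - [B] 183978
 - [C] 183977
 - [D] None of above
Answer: B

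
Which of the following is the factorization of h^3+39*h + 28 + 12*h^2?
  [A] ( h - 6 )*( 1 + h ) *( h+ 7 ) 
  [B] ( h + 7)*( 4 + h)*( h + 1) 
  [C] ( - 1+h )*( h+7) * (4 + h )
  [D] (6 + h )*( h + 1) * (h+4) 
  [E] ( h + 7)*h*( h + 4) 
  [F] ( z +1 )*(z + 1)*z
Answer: B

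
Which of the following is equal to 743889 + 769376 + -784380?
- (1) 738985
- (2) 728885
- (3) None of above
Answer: 2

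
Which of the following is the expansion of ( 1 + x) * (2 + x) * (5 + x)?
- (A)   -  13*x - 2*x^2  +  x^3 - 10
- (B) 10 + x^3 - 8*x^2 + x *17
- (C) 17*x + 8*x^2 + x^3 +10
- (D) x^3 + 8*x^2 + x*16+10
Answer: C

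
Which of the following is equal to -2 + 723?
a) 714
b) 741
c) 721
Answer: c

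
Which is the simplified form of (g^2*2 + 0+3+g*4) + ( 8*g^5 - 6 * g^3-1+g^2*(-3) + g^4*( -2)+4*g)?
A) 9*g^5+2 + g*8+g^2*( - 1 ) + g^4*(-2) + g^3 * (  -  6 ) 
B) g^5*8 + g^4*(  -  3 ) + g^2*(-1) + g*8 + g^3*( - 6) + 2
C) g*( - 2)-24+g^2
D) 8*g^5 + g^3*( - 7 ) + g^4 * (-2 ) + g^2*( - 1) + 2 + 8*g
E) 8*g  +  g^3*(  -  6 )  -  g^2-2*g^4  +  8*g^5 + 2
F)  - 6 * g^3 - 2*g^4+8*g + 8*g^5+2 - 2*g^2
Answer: E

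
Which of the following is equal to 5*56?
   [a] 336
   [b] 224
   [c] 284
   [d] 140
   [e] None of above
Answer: e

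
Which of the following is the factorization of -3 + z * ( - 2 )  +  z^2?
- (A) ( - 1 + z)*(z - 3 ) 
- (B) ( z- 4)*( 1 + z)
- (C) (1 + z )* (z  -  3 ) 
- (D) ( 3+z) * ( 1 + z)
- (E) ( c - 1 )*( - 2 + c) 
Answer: C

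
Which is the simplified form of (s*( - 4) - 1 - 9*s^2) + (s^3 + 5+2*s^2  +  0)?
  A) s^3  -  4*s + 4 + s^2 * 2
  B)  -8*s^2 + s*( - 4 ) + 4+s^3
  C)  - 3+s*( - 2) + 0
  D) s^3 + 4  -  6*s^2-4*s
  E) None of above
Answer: E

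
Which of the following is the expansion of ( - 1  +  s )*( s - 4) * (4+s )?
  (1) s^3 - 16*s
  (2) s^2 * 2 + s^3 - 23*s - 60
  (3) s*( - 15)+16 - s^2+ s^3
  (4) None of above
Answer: 4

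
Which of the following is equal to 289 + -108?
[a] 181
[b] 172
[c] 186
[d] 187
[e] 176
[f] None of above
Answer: a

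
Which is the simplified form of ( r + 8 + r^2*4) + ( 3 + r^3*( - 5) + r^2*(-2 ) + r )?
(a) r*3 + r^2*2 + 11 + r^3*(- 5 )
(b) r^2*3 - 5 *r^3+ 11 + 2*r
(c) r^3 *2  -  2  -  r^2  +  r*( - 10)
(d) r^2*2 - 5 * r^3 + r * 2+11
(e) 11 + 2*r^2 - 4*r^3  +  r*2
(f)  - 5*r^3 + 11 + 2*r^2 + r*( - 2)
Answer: d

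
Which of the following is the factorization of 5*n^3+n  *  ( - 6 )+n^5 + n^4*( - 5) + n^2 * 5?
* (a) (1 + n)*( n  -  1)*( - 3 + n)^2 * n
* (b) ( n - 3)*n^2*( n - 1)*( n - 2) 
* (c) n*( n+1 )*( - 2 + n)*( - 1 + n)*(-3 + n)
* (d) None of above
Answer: c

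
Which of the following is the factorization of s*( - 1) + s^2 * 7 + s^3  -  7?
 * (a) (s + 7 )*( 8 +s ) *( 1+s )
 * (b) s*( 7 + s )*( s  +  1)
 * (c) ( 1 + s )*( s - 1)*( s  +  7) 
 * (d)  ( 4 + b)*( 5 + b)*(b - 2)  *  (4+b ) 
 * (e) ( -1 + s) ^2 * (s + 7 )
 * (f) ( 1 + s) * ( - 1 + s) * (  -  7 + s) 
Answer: c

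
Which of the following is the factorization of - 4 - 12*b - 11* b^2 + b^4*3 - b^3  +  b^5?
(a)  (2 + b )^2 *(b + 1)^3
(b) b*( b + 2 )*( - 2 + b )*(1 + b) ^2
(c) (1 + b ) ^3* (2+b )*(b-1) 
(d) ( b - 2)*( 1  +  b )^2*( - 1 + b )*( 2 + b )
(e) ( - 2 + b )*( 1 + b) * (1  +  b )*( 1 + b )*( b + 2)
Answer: e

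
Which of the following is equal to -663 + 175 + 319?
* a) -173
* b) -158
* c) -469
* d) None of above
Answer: d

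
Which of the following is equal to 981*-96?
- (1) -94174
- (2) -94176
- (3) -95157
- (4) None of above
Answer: 2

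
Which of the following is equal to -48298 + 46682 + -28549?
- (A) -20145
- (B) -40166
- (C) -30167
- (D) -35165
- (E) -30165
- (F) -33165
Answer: E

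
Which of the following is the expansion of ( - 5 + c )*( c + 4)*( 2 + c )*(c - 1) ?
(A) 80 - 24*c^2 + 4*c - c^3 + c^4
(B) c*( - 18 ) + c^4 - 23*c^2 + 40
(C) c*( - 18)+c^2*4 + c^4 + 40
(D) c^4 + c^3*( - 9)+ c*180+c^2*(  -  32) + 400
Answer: B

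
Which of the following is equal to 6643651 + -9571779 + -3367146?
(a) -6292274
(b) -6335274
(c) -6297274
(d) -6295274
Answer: d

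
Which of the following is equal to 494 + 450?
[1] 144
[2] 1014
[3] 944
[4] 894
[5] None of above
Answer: 3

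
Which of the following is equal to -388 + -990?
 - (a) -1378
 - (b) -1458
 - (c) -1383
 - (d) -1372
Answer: a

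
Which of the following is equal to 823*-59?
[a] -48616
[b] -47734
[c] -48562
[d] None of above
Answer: d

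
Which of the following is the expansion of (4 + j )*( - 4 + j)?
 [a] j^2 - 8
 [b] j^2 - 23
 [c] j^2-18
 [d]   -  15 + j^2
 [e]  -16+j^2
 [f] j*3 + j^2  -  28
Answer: e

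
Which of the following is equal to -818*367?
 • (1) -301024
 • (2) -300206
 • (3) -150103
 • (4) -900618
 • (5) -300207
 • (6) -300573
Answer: 2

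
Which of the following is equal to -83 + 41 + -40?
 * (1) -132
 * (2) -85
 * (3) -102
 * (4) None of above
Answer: 4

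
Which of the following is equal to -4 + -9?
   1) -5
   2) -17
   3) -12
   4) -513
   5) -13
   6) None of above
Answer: 5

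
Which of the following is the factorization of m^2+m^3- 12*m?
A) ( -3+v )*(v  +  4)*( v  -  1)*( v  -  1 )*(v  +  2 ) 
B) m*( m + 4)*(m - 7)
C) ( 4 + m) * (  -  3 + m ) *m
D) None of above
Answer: C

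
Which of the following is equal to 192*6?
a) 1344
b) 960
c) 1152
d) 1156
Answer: c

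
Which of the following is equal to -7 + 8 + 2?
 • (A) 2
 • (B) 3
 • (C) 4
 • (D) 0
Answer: B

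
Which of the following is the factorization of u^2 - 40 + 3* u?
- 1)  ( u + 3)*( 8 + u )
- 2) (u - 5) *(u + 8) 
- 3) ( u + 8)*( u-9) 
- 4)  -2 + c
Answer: 2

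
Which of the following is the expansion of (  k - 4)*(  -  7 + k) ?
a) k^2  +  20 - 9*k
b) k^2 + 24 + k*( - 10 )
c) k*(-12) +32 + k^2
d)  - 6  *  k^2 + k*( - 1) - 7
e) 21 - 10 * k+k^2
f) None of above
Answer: f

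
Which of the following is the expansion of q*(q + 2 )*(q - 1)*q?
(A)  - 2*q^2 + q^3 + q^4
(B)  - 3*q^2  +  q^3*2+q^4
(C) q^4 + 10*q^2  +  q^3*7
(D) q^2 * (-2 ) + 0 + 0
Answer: A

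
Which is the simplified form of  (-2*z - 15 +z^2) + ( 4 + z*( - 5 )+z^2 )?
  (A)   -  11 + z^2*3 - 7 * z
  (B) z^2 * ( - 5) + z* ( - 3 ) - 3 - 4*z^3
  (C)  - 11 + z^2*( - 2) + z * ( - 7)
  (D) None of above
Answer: D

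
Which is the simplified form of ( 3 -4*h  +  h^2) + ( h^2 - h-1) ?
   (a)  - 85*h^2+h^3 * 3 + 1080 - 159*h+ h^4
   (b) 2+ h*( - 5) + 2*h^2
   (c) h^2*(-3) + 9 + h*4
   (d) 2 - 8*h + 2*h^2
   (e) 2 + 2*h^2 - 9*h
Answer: b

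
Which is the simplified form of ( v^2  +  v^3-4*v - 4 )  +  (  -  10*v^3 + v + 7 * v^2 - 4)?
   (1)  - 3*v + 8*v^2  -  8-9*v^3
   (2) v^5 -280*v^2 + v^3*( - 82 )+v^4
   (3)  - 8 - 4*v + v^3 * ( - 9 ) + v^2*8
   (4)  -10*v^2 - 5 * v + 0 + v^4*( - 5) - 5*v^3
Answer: 1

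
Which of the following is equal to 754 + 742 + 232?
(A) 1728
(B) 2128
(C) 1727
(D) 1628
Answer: A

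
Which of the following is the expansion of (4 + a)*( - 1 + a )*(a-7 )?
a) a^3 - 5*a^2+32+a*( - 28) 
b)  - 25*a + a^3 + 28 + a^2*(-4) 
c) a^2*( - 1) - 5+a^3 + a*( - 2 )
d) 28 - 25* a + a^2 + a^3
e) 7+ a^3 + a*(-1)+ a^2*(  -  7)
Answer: b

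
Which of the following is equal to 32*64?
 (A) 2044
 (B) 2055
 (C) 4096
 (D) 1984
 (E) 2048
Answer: E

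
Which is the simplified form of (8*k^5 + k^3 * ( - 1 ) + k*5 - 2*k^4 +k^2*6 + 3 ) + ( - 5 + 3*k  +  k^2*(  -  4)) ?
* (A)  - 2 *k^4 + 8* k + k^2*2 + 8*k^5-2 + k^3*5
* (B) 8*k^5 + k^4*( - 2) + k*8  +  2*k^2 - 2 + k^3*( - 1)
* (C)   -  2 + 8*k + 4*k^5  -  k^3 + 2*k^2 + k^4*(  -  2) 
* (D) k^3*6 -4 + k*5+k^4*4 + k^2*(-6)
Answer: B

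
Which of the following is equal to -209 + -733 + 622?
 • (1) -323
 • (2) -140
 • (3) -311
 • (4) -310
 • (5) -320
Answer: 5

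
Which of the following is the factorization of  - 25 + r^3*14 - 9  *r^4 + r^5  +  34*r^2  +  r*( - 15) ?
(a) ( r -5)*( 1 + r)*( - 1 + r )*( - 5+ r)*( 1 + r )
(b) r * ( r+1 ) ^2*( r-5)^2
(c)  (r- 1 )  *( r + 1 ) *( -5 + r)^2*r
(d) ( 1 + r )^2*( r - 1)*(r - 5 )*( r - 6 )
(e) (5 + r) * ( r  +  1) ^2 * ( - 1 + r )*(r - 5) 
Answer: a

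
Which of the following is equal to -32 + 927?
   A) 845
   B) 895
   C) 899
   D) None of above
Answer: B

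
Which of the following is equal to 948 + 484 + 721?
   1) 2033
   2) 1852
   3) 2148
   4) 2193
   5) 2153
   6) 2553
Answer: 5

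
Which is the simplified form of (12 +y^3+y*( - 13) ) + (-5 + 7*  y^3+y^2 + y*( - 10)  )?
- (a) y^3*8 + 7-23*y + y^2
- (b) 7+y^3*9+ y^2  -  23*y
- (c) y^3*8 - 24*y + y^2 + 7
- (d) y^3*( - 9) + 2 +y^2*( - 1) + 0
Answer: a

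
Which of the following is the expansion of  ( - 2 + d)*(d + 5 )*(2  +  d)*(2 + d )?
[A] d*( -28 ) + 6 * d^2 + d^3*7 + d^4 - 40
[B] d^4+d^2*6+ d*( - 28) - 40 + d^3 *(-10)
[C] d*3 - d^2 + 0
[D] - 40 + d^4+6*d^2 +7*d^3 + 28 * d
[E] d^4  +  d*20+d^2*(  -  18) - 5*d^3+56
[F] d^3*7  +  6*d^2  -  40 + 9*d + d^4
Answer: A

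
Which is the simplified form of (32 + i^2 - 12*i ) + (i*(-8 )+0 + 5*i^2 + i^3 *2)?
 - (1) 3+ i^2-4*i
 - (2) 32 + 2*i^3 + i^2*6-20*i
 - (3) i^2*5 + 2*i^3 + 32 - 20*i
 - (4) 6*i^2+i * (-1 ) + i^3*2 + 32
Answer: 2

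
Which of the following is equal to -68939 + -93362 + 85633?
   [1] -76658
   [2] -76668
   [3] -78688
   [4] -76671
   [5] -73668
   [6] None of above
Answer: 2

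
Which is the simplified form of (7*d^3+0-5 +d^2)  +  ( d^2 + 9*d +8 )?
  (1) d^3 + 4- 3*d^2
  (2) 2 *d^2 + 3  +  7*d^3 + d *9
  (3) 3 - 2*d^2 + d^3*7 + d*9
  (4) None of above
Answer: 2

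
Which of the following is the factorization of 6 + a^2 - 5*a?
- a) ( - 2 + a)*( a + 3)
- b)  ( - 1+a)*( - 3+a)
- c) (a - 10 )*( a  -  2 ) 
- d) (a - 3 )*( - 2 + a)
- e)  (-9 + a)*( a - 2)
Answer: d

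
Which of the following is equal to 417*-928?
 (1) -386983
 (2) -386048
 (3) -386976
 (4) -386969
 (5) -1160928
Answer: 3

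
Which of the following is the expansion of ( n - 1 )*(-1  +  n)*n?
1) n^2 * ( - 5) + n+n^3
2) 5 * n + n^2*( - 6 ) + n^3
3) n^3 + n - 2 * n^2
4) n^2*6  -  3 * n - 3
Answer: 3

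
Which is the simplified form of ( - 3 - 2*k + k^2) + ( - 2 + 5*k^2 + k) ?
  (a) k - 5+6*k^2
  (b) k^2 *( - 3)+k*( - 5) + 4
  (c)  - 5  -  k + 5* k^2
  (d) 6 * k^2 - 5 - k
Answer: d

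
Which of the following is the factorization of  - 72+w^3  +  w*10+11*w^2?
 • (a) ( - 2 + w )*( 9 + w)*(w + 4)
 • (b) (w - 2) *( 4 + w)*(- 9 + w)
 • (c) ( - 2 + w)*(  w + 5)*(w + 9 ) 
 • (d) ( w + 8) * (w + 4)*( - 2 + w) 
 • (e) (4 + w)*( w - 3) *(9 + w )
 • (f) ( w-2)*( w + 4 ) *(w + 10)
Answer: a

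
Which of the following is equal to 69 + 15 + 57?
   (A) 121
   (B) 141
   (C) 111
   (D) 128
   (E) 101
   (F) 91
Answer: B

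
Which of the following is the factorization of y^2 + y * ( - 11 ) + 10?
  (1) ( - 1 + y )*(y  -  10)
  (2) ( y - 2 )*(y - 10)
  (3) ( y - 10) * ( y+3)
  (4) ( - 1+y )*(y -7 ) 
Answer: 1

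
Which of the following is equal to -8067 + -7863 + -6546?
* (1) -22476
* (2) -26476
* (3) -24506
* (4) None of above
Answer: 1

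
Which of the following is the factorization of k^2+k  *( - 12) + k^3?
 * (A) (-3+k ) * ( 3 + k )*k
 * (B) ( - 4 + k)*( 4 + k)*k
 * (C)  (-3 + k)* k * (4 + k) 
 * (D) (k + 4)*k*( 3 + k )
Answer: C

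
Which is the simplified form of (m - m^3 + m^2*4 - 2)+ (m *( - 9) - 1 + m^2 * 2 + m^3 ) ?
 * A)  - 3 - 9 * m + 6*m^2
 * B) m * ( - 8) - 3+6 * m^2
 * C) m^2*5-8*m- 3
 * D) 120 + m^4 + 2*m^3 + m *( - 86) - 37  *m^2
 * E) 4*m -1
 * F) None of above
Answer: B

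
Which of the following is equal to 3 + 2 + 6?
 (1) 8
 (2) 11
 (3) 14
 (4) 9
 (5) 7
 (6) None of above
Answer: 2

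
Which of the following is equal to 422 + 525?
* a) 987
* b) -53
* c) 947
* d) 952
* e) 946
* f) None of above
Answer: c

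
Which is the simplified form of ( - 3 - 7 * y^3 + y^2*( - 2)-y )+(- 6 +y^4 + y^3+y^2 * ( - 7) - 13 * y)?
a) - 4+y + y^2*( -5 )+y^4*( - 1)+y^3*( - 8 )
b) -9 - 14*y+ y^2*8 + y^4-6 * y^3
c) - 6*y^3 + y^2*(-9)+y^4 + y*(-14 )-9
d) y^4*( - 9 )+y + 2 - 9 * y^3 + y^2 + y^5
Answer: c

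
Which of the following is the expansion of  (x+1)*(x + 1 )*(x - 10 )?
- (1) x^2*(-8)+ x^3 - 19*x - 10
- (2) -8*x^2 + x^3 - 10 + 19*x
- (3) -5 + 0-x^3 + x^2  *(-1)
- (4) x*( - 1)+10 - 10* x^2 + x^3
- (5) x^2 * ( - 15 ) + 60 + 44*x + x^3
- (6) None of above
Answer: 1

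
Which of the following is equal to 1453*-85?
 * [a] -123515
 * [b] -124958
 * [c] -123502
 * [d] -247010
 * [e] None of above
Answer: e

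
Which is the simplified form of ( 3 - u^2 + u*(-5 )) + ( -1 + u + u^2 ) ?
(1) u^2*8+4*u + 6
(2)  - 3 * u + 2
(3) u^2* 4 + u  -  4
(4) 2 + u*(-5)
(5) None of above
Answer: 5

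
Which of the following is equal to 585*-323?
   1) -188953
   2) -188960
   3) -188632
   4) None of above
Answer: 4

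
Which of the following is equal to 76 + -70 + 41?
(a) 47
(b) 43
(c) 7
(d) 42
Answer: a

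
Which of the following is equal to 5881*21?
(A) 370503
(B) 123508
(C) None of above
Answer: C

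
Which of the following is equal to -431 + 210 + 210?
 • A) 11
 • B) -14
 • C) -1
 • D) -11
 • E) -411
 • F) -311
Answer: D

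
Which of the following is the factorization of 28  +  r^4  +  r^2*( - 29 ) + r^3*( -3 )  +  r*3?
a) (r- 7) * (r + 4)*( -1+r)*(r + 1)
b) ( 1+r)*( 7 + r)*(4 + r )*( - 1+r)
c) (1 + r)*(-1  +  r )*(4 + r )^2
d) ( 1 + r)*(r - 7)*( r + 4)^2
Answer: a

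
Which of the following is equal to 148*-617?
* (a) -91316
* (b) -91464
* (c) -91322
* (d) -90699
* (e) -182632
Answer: a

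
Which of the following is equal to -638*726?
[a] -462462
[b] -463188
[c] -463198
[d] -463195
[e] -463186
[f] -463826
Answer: b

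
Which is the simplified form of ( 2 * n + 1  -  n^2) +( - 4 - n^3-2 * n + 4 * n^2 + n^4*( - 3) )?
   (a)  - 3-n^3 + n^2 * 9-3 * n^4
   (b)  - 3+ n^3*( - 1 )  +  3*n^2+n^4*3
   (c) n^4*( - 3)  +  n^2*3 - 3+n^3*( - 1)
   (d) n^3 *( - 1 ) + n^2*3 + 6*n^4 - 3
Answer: c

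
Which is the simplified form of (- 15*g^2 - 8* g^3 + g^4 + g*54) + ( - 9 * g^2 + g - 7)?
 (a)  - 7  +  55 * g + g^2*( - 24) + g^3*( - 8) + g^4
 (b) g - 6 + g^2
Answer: a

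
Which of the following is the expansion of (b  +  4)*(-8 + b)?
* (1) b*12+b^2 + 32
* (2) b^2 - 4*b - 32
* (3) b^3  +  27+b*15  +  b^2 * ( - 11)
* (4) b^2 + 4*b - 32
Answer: 2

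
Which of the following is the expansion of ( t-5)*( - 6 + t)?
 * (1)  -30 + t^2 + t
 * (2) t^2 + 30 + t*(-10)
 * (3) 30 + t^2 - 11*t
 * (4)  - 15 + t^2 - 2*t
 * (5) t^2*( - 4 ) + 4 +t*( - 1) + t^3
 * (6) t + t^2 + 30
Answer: 3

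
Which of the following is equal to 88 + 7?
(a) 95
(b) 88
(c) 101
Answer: a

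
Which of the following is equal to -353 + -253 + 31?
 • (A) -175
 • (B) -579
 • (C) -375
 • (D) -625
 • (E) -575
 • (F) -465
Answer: E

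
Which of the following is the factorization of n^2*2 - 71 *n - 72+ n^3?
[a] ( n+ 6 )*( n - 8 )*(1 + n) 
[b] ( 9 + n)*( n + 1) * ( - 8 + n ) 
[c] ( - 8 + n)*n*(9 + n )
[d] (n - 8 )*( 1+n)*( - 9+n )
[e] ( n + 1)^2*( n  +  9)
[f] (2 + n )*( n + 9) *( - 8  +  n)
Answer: b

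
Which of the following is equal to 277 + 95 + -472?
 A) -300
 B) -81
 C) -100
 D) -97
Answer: C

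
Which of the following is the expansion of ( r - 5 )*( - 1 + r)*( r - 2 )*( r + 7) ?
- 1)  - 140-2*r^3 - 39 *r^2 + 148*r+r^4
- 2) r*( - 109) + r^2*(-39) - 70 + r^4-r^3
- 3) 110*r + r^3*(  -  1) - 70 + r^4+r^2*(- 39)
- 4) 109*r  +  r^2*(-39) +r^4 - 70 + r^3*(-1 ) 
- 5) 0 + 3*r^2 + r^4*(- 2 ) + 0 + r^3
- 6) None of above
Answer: 4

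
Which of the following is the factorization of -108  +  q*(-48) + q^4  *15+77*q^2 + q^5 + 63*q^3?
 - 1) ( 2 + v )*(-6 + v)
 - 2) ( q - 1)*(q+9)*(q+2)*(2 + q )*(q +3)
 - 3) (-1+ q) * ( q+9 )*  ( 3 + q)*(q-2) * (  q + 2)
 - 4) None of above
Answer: 2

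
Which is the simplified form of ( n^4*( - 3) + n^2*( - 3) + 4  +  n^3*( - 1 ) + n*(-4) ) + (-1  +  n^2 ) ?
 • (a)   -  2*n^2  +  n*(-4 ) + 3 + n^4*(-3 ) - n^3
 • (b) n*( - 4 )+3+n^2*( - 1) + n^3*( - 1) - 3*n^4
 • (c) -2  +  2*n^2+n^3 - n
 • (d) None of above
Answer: a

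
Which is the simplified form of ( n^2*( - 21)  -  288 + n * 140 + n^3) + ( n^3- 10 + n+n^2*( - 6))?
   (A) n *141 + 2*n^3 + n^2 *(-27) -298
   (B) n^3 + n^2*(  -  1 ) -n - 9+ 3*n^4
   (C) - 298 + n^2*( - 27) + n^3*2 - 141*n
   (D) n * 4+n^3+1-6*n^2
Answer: A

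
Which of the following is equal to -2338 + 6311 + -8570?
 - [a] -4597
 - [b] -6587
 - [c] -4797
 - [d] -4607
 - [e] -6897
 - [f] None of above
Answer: a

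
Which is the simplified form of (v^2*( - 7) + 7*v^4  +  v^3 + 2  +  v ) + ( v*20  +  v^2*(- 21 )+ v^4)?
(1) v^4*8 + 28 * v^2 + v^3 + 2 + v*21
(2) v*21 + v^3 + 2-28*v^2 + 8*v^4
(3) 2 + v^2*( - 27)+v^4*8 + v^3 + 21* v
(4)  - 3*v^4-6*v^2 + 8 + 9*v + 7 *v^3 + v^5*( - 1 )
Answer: 2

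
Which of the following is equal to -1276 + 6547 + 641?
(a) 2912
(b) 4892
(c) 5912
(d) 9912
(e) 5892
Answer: c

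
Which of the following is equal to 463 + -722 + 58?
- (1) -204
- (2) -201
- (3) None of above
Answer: 2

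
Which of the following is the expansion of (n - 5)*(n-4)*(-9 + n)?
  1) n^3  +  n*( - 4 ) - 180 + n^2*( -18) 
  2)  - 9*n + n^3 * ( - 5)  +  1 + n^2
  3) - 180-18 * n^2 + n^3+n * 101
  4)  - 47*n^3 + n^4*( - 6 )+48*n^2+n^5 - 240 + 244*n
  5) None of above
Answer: 3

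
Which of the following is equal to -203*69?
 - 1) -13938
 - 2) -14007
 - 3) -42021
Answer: 2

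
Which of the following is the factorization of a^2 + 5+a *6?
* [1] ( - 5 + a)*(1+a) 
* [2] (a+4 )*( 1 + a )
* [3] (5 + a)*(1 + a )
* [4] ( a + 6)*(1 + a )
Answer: 3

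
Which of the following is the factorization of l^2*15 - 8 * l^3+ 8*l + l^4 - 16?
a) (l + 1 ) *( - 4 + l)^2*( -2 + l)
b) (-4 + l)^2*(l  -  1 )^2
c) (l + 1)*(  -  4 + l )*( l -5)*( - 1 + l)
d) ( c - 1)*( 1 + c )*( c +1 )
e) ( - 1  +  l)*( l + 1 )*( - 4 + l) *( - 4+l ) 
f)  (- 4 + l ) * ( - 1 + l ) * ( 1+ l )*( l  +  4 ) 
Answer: e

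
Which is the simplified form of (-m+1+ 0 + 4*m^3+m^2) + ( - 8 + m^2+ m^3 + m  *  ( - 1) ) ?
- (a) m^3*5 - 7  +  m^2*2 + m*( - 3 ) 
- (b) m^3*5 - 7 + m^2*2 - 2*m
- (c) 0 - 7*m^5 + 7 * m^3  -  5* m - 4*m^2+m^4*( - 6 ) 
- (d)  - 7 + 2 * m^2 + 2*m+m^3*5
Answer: b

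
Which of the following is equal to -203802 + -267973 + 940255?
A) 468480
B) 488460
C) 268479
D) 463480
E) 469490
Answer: A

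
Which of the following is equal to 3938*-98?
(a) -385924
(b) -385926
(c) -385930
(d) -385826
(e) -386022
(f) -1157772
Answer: a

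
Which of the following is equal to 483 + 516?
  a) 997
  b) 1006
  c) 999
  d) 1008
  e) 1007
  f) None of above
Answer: c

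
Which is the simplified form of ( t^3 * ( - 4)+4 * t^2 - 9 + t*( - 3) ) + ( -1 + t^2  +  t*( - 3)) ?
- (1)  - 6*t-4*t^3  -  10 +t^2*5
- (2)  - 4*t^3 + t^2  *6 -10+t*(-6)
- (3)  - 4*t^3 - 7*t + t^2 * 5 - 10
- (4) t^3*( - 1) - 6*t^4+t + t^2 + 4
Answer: 1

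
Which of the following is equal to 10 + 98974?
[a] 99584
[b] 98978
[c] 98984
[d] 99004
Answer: c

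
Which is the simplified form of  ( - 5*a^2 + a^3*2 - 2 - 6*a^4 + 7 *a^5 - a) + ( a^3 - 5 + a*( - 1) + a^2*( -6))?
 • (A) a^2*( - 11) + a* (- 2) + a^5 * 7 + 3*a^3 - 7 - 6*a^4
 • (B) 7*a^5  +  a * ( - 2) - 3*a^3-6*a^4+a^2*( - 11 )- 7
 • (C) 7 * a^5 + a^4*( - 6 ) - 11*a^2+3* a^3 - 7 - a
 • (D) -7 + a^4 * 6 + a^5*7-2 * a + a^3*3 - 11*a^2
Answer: A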